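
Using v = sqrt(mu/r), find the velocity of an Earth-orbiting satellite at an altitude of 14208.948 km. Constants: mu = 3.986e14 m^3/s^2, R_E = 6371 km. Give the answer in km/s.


r = R_E + alt = 6371.0 + 14208.948 = 20579.9480 km = 2.0579948e+07 m
v = sqrt(mu/r) = sqrt(3.986e14 / 2.0579948e+07) = 4400.9508 m/s = 4.4010 km/s

4.4010 km/s


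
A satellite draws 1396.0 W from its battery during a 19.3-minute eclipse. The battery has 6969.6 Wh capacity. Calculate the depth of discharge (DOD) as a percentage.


E_used = P * t / 60 = 1396.0 * 19.3 / 60 = 449.0467 Wh
DOD = E_used / E_total * 100 = 449.0467 / 6969.6 * 100
DOD = 6.4429 %

6.4429 %


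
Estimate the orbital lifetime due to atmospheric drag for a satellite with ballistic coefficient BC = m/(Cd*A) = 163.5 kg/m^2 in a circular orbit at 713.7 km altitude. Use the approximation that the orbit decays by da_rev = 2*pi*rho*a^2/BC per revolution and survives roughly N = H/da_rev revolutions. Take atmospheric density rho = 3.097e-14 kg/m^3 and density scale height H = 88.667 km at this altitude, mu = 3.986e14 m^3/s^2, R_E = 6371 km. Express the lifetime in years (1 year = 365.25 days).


a = R_E + alt = 7084.7000 km = 7.0847e+06 m
da_rev = 2*pi*rho*a^2/BC = 2*pi*3.097e-14*(7.0847e+06)^2/163.5 = 0.0597373904 m per revolution
N = H/da_rev = 88667.0000 m / 0.0597373904 m = 1.4842798e+06 revolutions
P = 2*pi*sqrt(a^3/mu) = 5934.6269 s
lifetime = N*P = 1.4842798e+06 * 5934.6269 = 8.8086466e+09 s = 101951.9282 days
years = 101951.9282 / 365.25 = 279.1292 years

279.1292 years


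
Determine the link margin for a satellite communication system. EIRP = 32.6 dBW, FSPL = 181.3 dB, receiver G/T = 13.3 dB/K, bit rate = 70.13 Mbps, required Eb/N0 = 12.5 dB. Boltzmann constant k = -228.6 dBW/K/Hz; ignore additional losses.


C/N0 = EIRP - FSPL + G/T - k = 32.6 - 181.3 + 13.3 - (-228.6)
C/N0 = 93.2000 dB-Hz
R_b = 70.13 Mbps = 7.013e+07 bps -> 10*log10(R_b) = 78.4590 dB-Hz
Eb/N0 = C/N0 - 10*log10(R_b) = 93.2000 - 78.4590 = 14.7410 dB
Margin = Eb/N0 - Eb/N0_req = 14.7410 - 12.5 = 2.2410 dB (link closes)

2.2410 dB


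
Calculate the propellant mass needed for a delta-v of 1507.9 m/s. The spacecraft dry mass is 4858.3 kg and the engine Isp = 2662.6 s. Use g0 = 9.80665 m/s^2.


ve = Isp * g0 = 2662.6 * 9.80665 = 26111.186290 m/s
mass ratio = exp(dv/ve) = exp(1507.9/26111.186290) = 1.05944925
m_prop = m_dry * (mr - 1) = 4858.3 * (1.05944925 - 1)
m_prop = 288.8223 kg

288.8223 kg


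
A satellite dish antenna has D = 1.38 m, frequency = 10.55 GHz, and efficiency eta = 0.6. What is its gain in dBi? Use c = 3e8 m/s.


lambda = c/f = 3e8 / 1.055e+10 = 0.02843602 m
G = eta*(pi*D/lambda)^2 = 0.6*(pi*1.38/0.02843602)^2
G = 13946.7038 (linear)
G = 10*log10(13946.7038) = 41.4447 dBi

41.4447 dBi


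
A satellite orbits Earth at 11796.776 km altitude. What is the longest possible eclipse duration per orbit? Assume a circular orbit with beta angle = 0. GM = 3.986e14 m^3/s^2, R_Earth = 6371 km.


r = 18167.7760 km
T = 406.1745 min
Eclipse fraction = arcsin(R_E/r)/pi = arcsin(6371.0000/18167.7760)/pi
= arcsin(0.3506758)/pi = 0.1140481
Eclipse duration = 0.1140481 * 406.1745 = 46.3234 min

46.3234 minutes


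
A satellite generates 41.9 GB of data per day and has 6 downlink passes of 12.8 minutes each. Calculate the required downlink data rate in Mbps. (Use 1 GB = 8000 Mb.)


total contact time = 6 * 12.8 * 60 = 4608.0000 s
data = 41.9 GB = 335200.0000 Mb
rate = 335200.0000 / 4608.0000 = 72.7431 Mbps

72.7431 Mbps


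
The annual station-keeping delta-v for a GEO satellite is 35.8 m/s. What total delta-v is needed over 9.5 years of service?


dV = rate * years = 35.8 * 9.5
dV = 340.1000 m/s

340.1000 m/s


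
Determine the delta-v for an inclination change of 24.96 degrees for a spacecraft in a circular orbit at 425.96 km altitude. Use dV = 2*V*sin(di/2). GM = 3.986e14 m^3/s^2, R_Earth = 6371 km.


r = 6796.9600 km = 6.79696e+06 m
V = sqrt(mu/r) = 7657.9282 m/s
di = 24.96 deg = 0.4356342 rad
dV = 2*V*sin(di/2) = 2*7657.9282*sin(0.2178171)
dV = 3309.7383 m/s = 3.3097 km/s

3.3097 km/s


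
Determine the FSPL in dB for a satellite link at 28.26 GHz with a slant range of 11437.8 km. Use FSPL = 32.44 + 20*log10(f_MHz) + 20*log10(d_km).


f = 28.26 GHz = 28260.0000 MHz
d = 11437.8 km
FSPL = 32.44 + 20*log10(28260.0000) + 20*log10(11437.8)
FSPL = 32.44 + 89.0234 + 81.1668
FSPL = 202.6303 dB

202.6303 dB


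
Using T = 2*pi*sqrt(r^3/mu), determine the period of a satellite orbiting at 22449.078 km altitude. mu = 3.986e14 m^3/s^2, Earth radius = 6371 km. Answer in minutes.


r = 28820.0780 km = 2.8820078e+07 m
T = 2*pi*sqrt(r^3/mu) = 2*pi*sqrt(2.3937867e+22 / 3.986e14)
T = 48691.5892 s = 811.5265 min

811.5265 minutes


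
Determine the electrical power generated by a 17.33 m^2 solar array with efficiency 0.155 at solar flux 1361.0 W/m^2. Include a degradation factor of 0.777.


P = area * eta * S * degradation
P = 17.33 * 0.155 * 1361.0 * 0.777
P = 2840.5956 W

2840.5956 W


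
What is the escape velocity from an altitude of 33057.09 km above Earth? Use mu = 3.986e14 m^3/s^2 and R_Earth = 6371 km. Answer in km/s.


r = 6371.0 + 33057.09 = 39428.0900 km = 3.942809e+07 m
v_esc = sqrt(2*mu/r) = sqrt(2*3.986e14 / 3.942809e+07)
v_esc = 4496.5640 m/s = 4.4966 km/s

4.4966 km/s


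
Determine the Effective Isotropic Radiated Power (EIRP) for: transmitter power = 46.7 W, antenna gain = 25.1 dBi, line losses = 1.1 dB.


Pt = 46.7 W = 16.6932 dBW
EIRP = Pt_dBW + Gt - losses = 16.6932 + 25.1 - 1.1 = 40.6932 dBW

40.6932 dBW


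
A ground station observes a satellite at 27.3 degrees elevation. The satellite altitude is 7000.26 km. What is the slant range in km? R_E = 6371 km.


h = 7000.26 km, el = 27.3 deg
d = -R_E*sin(el) + sqrt((R_E*sin(el))^2 + 2*R_E*h + h^2)
d = -6371.0000*sin(0.4764749) + sqrt((6371.0000*0.4586496)^2 + 2*6371.0000*7000.26 + 7000.26^2)
d = 9191.5462 km

9191.5462 km


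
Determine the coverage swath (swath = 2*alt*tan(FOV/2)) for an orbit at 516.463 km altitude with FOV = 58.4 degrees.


FOV = 58.4 deg = 1.0193 rad
swath = 2 * alt * tan(FOV/2) = 2 * 516.463 * tan(0.5096361)
swath = 2 * 516.463 * 0.5588811
swath = 577.2828 km

577.2828 km


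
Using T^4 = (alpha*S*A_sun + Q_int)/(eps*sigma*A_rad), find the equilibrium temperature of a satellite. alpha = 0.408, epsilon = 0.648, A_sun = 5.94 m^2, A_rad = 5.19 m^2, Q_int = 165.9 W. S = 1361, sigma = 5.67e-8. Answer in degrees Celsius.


Numerator = alpha*S*A_sun + Q_int = 0.408*1361*5.94 + 165.9 = 3464.3107 W
Denominator = eps*sigma*A_rad = 0.648*5.67e-8*5.19 = 1.906889e-07 W/K^4
T^4 = 1.8167343e+10 K^4
T = 367.1325 K = 93.9825 C

93.9825 degrees Celsius


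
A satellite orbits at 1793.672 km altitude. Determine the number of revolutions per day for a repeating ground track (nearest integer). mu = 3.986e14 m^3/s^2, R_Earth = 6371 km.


r = 8.164672e+06 m
T = 2*pi*sqrt(r^3/mu) = 7342.0838 s = 122.3681 min
revs/day = 1440 / 122.3681 = 11.7678
Rounded: 12 revolutions per day

12 revolutions per day


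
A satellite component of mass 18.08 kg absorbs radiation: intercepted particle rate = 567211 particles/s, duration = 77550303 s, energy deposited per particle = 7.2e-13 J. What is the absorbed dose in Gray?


Total energy deposited = rate * time * E_per
  = 567211 * 77550303 * 7.2e-13 = 31.6709 J
Dose = E_total / mass = 31.6709 / 18.08
Dose = 1.7517 Gy

1.7517 Gy


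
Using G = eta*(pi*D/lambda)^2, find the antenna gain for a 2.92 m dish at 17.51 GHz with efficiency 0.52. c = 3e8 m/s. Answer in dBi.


lambda = c/f = 3e8 / 1.751e+10 = 0.01713307 m
G = eta*(pi*D/lambda)^2 = 0.52*(pi*2.92/0.01713307)^2
G = 149072.8569 (linear)
G = 10*log10(149072.8569) = 51.7340 dBi

51.7340 dBi


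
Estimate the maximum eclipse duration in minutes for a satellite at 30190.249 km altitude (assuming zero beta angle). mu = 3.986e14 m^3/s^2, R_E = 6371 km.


r = 36561.2490 km
T = 1159.5554 min
Eclipse fraction = arcsin(R_E/r)/pi = arcsin(6371.0000/36561.2490)/pi
= arcsin(0.1742555)/pi = 0.05575188
Eclipse duration = 0.05575188 * 1159.5554 = 64.6474 min

64.6474 minutes


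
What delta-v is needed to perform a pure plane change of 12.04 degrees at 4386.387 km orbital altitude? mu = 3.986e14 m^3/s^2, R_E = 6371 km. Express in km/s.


r = 10757.3870 km = 1.0757387e+07 m
V = sqrt(mu/r) = 6087.1675 m/s
di = 12.04 deg = 0.2101376 rad
dV = 2*V*sin(di/2) = 2*6087.1675*sin(0.1050688)
dV = 1276.7908 m/s = 1.2768 km/s

1.2768 km/s


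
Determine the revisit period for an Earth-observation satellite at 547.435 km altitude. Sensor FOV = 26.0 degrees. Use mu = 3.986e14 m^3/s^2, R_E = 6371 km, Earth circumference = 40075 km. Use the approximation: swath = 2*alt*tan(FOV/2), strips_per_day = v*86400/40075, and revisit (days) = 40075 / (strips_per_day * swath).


swath = 2*547.435*tan(0.2268928) = 252.7707 km
v = sqrt(mu/r) = 7590.4009 m/s = 7.5904 km/s
strips/day = v*86400/40075 = 7.5904*86400/40075 = 16.3646
coverage/day = strips * swath = 16.3646 * 252.7707 = 4136.4862 km
revisit = 40075 / 4136.4862 = 9.6882 days

9.6882 days


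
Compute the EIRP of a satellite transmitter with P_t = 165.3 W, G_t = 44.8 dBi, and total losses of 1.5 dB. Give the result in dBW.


Pt = 165.3 W = 22.1827 dBW
EIRP = Pt_dBW + Gt - losses = 22.1827 + 44.8 - 1.5 = 65.4827 dBW

65.4827 dBW


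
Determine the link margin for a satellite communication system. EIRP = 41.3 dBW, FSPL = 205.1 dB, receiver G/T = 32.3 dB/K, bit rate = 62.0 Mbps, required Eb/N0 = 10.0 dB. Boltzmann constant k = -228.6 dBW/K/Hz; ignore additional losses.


C/N0 = EIRP - FSPL + G/T - k = 41.3 - 205.1 + 32.3 - (-228.6)
C/N0 = 97.1000 dB-Hz
R_b = 62.0 Mbps = 6.2e+07 bps -> 10*log10(R_b) = 77.9239 dB-Hz
Eb/N0 = C/N0 - 10*log10(R_b) = 97.1000 - 77.9239 = 19.1761 dB
Margin = Eb/N0 - Eb/N0_req = 19.1761 - 10.0 = 9.1761 dB (link closes)

9.1761 dB


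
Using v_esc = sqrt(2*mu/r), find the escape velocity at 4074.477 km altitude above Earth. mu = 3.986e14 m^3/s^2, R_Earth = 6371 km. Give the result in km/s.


r = 6371.0 + 4074.477 = 10445.4770 km = 1.0445477e+07 m
v_esc = sqrt(2*mu/r) = sqrt(2*3.986e14 / 1.0445477e+07)
v_esc = 8736.1384 m/s = 8.7361 km/s

8.7361 km/s


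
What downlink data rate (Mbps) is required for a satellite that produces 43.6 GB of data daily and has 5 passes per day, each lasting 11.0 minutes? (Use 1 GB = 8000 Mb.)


total contact time = 5 * 11.0 * 60 = 3300.0000 s
data = 43.6 GB = 348800.0000 Mb
rate = 348800.0000 / 3300.0000 = 105.6970 Mbps

105.6970 Mbps


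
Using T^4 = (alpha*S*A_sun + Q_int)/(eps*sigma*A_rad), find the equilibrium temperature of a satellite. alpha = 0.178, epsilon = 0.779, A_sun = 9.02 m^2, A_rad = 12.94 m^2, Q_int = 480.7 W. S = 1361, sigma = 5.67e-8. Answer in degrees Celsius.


Numerator = alpha*S*A_sun + Q_int = 0.178*1361*9.02 + 480.7 = 2665.8672 W
Denominator = eps*sigma*A_rad = 0.779*5.67e-8*12.94 = 5.7155074e-07 W/K^4
T^4 = 4.6642703e+09 K^4
T = 261.3340 K = -11.8160 C

-11.8160 degrees Celsius


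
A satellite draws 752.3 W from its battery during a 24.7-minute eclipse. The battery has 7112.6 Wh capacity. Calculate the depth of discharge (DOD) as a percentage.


E_used = P * t / 60 = 752.3 * 24.7 / 60 = 309.6968 Wh
DOD = E_used / E_total * 100 = 309.6968 / 7112.6 * 100
DOD = 4.3542 %

4.3542 %


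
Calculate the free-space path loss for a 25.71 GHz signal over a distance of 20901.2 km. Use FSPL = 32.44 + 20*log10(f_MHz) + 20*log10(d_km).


f = 25.71 GHz = 25710.0000 MHz
d = 20901.2 km
FSPL = 32.44 + 20*log10(25710.0000) + 20*log10(20901.2)
FSPL = 32.44 + 88.2020 + 86.4034
FSPL = 207.0455 dB

207.0455 dB


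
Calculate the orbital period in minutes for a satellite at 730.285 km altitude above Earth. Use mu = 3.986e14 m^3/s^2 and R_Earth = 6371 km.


r = 7101.2850 km = 7.101285e+06 m
T = 2*pi*sqrt(r^3/mu) = 2*pi*sqrt(3.5810537e+20 / 3.986e14)
T = 5955.4781 s = 99.2580 min

99.2580 minutes


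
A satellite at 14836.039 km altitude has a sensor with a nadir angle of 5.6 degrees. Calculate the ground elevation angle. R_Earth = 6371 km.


r = R_E + alt = 21207.0390 km
Law of sines in the satellite / Earth-center / ground-point triangle:
  sin(nadir)/R_E = sin(90 + el)/r  =>  cos(el) = (r/R_E)*sin(nadir)
cos(el) = (21207.0390 / 6371.0000) * sin(5.6 deg) = 0.3248225
el = arccos(0.3248225) = 71.0452 deg
(Earth-central angle = 90 - nadir - el = 13.3548 deg)

71.0452 degrees


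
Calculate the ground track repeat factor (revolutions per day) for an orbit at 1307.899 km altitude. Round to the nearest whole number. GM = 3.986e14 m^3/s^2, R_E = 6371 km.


r = 7.678899e+06 m
T = 2*pi*sqrt(r^3/mu) = 6696.6817 s = 111.6114 min
revs/day = 1440 / 111.6114 = 12.9019
Rounded: 13 revolutions per day

13 revolutions per day


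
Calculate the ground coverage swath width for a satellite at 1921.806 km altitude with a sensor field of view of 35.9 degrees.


FOV = 35.9 deg = 0.6265732 rad
swath = 2 * alt * tan(FOV/2) = 2 * 1921.806 * tan(0.3132866)
swath = 2 * 1921.806 * 0.3239552
swath = 1245.1580 km

1245.1580 km


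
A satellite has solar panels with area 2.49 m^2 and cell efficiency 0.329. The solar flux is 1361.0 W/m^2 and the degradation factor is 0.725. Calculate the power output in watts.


P = area * eta * S * degradation
P = 2.49 * 0.329 * 1361.0 * 0.725
P = 808.3350 W

808.3350 W


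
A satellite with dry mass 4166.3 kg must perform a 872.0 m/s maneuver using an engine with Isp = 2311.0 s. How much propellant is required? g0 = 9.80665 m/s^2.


ve = Isp * g0 = 2311.0 * 9.80665 = 22663.168150 m/s
mass ratio = exp(dv/ve) = exp(872.0/22663.168150) = 1.03922633
m_prop = m_dry * (mr - 1) = 4166.3 * (1.03922633 - 1)
m_prop = 163.4287 kg

163.4287 kg


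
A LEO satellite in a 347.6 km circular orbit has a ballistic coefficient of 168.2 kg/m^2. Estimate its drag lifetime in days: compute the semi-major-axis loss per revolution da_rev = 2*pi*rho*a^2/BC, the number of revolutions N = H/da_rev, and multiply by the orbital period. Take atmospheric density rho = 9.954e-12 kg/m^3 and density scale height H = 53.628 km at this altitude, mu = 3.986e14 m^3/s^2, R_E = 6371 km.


a = R_E + alt = 6718.6000 km = 6.7186e+06 m
da_rev = 2*pi*rho*a^2/BC = 2*pi*9.954e-12*(6.7186e+06)^2/168.2 = 16.784526 m per revolution
N = H/da_rev = 53628.0000 m / 16.784526 m = 3195.0857 revolutions
P = 2*pi*sqrt(a^3/mu) = 5480.6163 s
lifetime = N*P = 3195.0857 * 5480.6163 = 1.7511039e+07 s = 202.6741 days

202.6741 days


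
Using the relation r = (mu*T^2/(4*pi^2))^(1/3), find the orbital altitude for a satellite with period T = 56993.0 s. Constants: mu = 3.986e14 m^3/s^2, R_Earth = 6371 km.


T = 56993.0 s
r = (mu*T^2/(4*pi^2))^(1/3) = (3.986e14 * 56993.0^2 / (4*pi^2))^(1/3)
r = 3.2009105e+07 m = 32009.1050 km
alt = r - R_E = 32009.1050 - 6371 = 25638.1050 km

25638.1050 km


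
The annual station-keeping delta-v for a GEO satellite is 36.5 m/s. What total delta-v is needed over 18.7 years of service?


dV = rate * years = 36.5 * 18.7
dV = 682.5500 m/s

682.5500 m/s


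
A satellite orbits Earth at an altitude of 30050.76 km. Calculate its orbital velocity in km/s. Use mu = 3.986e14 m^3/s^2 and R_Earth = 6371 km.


r = R_E + alt = 6371.0 + 30050.76 = 36421.7600 km = 3.642176e+07 m
v = sqrt(mu/r) = sqrt(3.986e14 / 3.642176e+07) = 3308.1728 m/s = 3.3082 km/s

3.3082 km/s


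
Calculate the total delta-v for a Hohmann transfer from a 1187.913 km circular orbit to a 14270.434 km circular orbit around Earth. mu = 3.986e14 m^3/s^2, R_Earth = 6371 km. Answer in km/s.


r1 = 7558.9130 km = 7.558913e+06 m
r2 = 20641.4340 km = 2.0641434e+07 m
dv1 = sqrt(mu/r1)*(sqrt(2*r2/(r1+r2)) - 1) = 1524.3996 m/s
dv2 = sqrt(mu/r2)*(1 - sqrt(2*r1/(r1+r2))) = 1176.9089 m/s
total dv = |dv1| + |dv2| = 1524.3996 + 1176.9089 = 2701.3086 m/s = 2.7013 km/s

2.7013 km/s


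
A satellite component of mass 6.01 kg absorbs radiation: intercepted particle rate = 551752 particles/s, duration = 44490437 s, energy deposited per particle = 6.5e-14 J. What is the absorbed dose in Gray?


Total energy deposited = rate * time * E_per
  = 551752 * 44490437 * 6.5e-14 = 1.5956 J
Dose = E_total / mass = 1.5956 / 6.01
Dose = 0.2654908 Gy

0.2655 Gy


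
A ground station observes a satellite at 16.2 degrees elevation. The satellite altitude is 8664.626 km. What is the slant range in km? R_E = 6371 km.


h = 8664.626 km, el = 16.2 deg
d = -R_E*sin(el) + sqrt((R_E*sin(el))^2 + 2*R_E*h + h^2)
d = -6371.0000*sin(0.2827433) + sqrt((6371.0000*0.2789911)^2 + 2*6371.0000*8664.626 + 8664.626^2)
d = 11957.1662 km

11957.1662 km


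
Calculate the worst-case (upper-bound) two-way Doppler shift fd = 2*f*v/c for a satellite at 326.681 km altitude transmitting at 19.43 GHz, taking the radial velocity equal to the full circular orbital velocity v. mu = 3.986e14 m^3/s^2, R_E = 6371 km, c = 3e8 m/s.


r = 6.697681e+06 m
v = sqrt(mu/r) = 7714.4757 m/s (worst-case radial velocity)
f = 19.43 GHz = 1.943e+10 Hz
fd = 2*f*v/c = 2*1.943e+10*7714.4757/3.0e+08
fd = 999281.7577 Hz

999281.7577 Hz


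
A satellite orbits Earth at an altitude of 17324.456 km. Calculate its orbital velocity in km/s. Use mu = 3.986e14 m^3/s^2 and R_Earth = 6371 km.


r = R_E + alt = 6371.0 + 17324.456 = 23695.4560 km = 2.3695456e+07 m
v = sqrt(mu/r) = sqrt(3.986e14 / 2.3695456e+07) = 4101.4376 m/s = 4.1014 km/s

4.1014 km/s


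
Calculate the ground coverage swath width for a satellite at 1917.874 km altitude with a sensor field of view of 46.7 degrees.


FOV = 46.7 deg = 0.8150688 rad
swath = 2 * alt * tan(FOV/2) = 2 * 1917.874 * tan(0.4075344)
swath = 2 * 1917.874 * 0.431703
swath = 1655.9037 km

1655.9037 km


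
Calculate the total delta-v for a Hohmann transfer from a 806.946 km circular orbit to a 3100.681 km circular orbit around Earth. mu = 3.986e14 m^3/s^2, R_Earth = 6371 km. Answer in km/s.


r1 = 7177.9460 km = 7.177946e+06 m
r2 = 9471.6810 km = 9.471681e+06 m
dv1 = sqrt(mu/r1)*(sqrt(2*r2/(r1+r2)) - 1) = 496.7503 m/s
dv2 = sqrt(mu/r2)*(1 - sqrt(2*r1/(r1+r2))) = 463.4035 m/s
total dv = |dv1| + |dv2| = 496.7503 + 463.4035 = 960.1538 m/s = 0.9601538 km/s

0.9602 km/s


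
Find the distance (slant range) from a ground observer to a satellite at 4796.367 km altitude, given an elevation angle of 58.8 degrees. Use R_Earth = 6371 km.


h = 4796.367 km, el = 58.8 deg
d = -R_E*sin(el) + sqrt((R_E*sin(el))^2 + 2*R_E*h + h^2)
d = -6371.0000*sin(1.0263) + sqrt((6371.0000*0.8553643)^2 + 2*6371.0000*4796.367 + 4796.367^2)
d = 5219.0157 km

5219.0157 km


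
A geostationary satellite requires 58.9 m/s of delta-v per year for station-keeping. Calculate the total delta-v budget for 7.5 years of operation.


dV = rate * years = 58.9 * 7.5
dV = 441.7500 m/s

441.7500 m/s


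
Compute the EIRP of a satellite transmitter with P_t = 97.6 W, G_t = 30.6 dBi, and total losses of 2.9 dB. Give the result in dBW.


Pt = 97.6 W = 19.8945 dBW
EIRP = Pt_dBW + Gt - losses = 19.8945 + 30.6 - 2.9 = 47.5945 dBW

47.5945 dBW


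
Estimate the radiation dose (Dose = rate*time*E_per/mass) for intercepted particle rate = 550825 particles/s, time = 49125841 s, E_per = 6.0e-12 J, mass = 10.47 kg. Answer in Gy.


Total energy deposited = rate * time * E_per
  = 550825 * 49125841 * 6.0e-12 = 162.3584 J
Dose = E_total / mass = 162.3584 / 10.47
Dose = 15.5070 Gy

15.5070 Gy


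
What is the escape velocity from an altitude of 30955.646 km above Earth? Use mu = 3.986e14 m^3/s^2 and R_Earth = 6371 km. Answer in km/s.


r = 6371.0 + 30955.646 = 37326.6460 km = 3.7326646e+07 m
v_esc = sqrt(2*mu/r) = sqrt(2*3.986e14 / 3.7326646e+07)
v_esc = 4621.4064 m/s = 4.6214 km/s

4.6214 km/s


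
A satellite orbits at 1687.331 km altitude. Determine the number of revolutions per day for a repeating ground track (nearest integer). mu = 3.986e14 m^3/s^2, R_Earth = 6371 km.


r = 8.058331e+06 m
T = 2*pi*sqrt(r^3/mu) = 7199.1111 s = 119.9852 min
revs/day = 1440 / 119.9852 = 12.0015
Rounded: 12 revolutions per day

12 revolutions per day


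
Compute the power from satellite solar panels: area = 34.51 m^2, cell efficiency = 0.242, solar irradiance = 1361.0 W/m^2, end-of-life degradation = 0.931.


P = area * eta * S * degradation
P = 34.51 * 0.242 * 1361.0 * 0.931
P = 10582.0091 W

10582.0091 W


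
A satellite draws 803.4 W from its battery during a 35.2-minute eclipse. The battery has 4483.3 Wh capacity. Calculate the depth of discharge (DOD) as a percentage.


E_used = P * t / 60 = 803.4 * 35.2 / 60 = 471.3280 Wh
DOD = E_used / E_total * 100 = 471.3280 / 4483.3 * 100
DOD = 10.5130 %

10.5130 %


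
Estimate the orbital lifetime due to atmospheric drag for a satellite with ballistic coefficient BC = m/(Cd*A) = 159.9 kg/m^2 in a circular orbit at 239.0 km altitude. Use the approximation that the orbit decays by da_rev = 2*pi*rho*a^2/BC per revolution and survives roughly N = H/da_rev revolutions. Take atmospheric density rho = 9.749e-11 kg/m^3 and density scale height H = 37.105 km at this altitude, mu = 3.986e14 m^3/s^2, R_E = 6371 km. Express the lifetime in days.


a = R_E + alt = 6610.0000 km = 6.61e+06 m
da_rev = 2*pi*rho*a^2/BC = 2*pi*9.749e-11*(6.61e+06)^2/159.9 = 167.376466 m per revolution
N = H/da_rev = 37105.0000 m / 167.376466 m = 221.6859 revolutions
P = 2*pi*sqrt(a^3/mu) = 5348.2711 s
lifetime = N*P = 221.6859 * 5348.2711 = 1.1856362e+06 s = 13.7226 days

13.7226 days


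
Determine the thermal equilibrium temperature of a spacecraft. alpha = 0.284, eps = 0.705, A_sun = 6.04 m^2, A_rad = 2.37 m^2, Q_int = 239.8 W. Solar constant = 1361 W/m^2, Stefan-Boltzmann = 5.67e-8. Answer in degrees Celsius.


Numerator = alpha*S*A_sun + Q_int = 0.284*1361*6.04 + 239.8 = 2574.4050 W
Denominator = eps*sigma*A_rad = 0.705*5.67e-8*2.37 = 9.4737195e-08 W/K^4
T^4 = 2.7174173e+10 K^4
T = 406.0122 K = 132.8622 C

132.8622 degrees Celsius


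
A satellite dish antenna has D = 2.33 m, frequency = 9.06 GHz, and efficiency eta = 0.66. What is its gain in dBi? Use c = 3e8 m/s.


lambda = c/f = 3e8 / 9.06e+09 = 0.03311258 m
G = eta*(pi*D/lambda)^2 = 0.66*(pi*2.33/0.03311258)^2
G = 32252.9474 (linear)
G = 10*log10(32252.9474) = 45.0857 dBi

45.0857 dBi


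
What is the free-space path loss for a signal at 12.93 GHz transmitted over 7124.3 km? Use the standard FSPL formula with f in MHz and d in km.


f = 12.93 GHz = 12930.0000 MHz
d = 7124.3 km
FSPL = 32.44 + 20*log10(12930.0000) + 20*log10(7124.3)
FSPL = 32.44 + 82.2320 + 77.0548
FSPL = 191.7268 dB

191.7268 dB


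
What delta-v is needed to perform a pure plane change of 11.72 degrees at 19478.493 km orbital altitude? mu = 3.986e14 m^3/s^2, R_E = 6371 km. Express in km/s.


r = 25849.4930 km = 2.5849493e+07 m
V = sqrt(mu/r) = 3926.8348 m/s
di = 11.72 deg = 0.2045526 rad
dV = 2*V*sin(di/2) = 2*3926.8348*sin(0.1022763)
dV = 801.8446 m/s = 0.8018446 km/s

0.8018 km/s


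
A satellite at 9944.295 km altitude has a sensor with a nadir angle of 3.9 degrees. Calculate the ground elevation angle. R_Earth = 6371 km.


r = R_E + alt = 16315.2950 km
Law of sines in the satellite / Earth-center / ground-point triangle:
  sin(nadir)/R_E = sin(90 + el)/r  =>  cos(el) = (r/R_E)*sin(nadir)
cos(el) = (16315.2950 / 6371.0000) * sin(3.9 deg) = 0.1741782
el = arccos(0.1741782) = 79.9692 deg
(Earth-central angle = 90 - nadir - el = 6.1308 deg)

79.9692 degrees


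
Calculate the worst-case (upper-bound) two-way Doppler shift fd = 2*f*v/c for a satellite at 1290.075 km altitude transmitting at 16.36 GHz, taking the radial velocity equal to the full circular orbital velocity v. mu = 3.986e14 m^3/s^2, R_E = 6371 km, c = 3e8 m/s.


r = 7.661075e+06 m
v = sqrt(mu/r) = 7213.1305 m/s (worst-case radial velocity)
f = 16.36 GHz = 1.636e+10 Hz
fd = 2*f*v/c = 2*1.636e+10*7213.1305/3.0e+08
fd = 786712.1011 Hz

786712.1011 Hz


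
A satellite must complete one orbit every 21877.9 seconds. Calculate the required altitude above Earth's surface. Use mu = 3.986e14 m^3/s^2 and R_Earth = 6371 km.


T = 21877.9 s
r = (mu*T^2/(4*pi^2))^(1/3) = (3.986e14 * 21877.9^2 / (4*pi^2))^(1/3)
r = 1.6906859e+07 m = 16906.8594 km
alt = r - R_E = 16906.8594 - 6371 = 10535.8594 km

10535.8594 km


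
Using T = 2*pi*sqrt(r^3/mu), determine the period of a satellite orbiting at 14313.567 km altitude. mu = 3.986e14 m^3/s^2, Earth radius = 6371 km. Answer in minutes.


r = 20684.5670 km = 2.0684567e+07 m
T = 2*pi*sqrt(r^3/mu) = 2*pi*sqrt(8.8499191e+21 / 3.986e14)
T = 29606.0775 s = 493.4346 min

493.4346 minutes


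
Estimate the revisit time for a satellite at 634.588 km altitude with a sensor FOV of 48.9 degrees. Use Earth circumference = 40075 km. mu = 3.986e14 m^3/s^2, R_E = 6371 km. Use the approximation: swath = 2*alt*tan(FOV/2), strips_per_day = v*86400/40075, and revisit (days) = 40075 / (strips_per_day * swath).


swath = 2*634.588*tan(0.426733) = 577.0598 km
v = sqrt(mu/r) = 7543.0390 m/s = 7.5430 km/s
strips/day = v*86400/40075 = 7.5430*86400/40075 = 16.2625
coverage/day = strips * swath = 16.2625 * 577.0598 = 9384.4183 km
revisit = 40075 / 9384.4183 = 4.2704 days

4.2704 days


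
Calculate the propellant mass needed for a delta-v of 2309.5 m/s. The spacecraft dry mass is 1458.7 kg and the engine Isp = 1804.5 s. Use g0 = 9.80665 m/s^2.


ve = Isp * g0 = 1804.5 * 9.80665 = 17696.099925 m/s
mass ratio = exp(dv/ve) = exp(2309.5/17696.099925) = 1.13940817
m_prop = m_dry * (mr - 1) = 1458.7 * (1.13940817 - 1)
m_prop = 203.3547 kg

203.3547 kg


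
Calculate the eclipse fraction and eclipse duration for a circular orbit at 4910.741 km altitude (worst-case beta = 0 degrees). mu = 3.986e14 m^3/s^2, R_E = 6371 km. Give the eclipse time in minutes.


r = 11281.7410 km
T = 198.7578 min
Eclipse fraction = arcsin(R_E/r)/pi = arcsin(6371.0000/11281.7410)/pi
= arcsin(0.5647178)/pi = 0.191015
Eclipse duration = 0.191015 * 198.7578 = 37.9657 min

37.9657 minutes


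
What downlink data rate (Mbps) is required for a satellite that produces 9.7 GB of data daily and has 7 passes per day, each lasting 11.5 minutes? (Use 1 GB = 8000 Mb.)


total contact time = 7 * 11.5 * 60 = 4830.0000 s
data = 9.7 GB = 77600.0000 Mb
rate = 77600.0000 / 4830.0000 = 16.0663 Mbps

16.0663 Mbps


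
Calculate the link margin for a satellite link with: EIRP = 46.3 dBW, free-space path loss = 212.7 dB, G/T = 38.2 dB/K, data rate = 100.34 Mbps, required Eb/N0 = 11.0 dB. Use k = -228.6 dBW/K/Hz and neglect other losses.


C/N0 = EIRP - FSPL + G/T - k = 46.3 - 212.7 + 38.2 - (-228.6)
C/N0 = 100.4000 dB-Hz
R_b = 100.34 Mbps = 1.0034e+08 bps -> 10*log10(R_b) = 80.0147 dB-Hz
Eb/N0 = C/N0 - 10*log10(R_b) = 100.4000 - 80.0147 = 20.3853 dB
Margin = Eb/N0 - Eb/N0_req = 20.3853 - 11.0 = 9.3853 dB (link closes)

9.3853 dB


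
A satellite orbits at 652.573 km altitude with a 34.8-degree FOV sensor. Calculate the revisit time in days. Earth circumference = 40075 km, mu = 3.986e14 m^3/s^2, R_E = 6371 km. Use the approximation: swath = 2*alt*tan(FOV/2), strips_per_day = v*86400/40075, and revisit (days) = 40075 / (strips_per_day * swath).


swath = 2*652.573*tan(0.3036873) = 409.0080 km
v = sqrt(mu/r) = 7533.3752 m/s = 7.5334 km/s
strips/day = v*86400/40075 = 7.5334*86400/40075 = 16.2416
coverage/day = strips * swath = 16.2416 * 409.0080 = 6642.9590 km
revisit = 40075 / 6642.9590 = 6.0327 days

6.0327 days


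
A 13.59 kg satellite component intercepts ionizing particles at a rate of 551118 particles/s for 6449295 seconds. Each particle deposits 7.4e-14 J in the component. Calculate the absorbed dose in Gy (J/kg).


Total energy deposited = rate * time * E_per
  = 551118 * 6449295 * 7.4e-14 = 0.2630199 J
Dose = E_total / mass = 0.2630199 / 13.59
Dose = 0.01935393 Gy

0.0194 Gy


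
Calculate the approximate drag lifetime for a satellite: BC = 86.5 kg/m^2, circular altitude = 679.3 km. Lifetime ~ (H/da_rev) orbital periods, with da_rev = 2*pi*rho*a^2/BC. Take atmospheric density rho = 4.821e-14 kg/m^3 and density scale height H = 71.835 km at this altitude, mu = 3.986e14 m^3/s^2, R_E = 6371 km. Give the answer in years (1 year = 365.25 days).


a = R_E + alt = 7050.3000 km = 7.0503e+06 m
da_rev = 2*pi*rho*a^2/BC = 2*pi*4.821e-14*(7.0503e+06)^2/86.5 = 0.174066857 m per revolution
N = H/da_rev = 71835.0000 m / 0.174066857 m = 412686.2596 revolutions
P = 2*pi*sqrt(a^3/mu) = 5891.4557 s
lifetime = N*P = 412686.2596 * 5891.4557 = 2.4313228e+09 s = 28140.3104 days
years = 28140.3104 / 365.25 = 77.0440 years

77.0440 years


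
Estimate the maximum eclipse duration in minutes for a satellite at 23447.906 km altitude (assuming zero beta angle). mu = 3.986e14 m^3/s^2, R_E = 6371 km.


r = 29818.9060 km
T = 854.0780 min
Eclipse fraction = arcsin(R_E/r)/pi = arcsin(6371.0000/29818.9060)/pi
= arcsin(0.2136564)/pi = 0.06853729
Eclipse duration = 0.06853729 * 854.0780 = 58.5362 min

58.5362 minutes


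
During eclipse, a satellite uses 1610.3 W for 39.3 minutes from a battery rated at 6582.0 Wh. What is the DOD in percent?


E_used = P * t / 60 = 1610.3 * 39.3 / 60 = 1054.7465 Wh
DOD = E_used / E_total * 100 = 1054.7465 / 6582.0 * 100
DOD = 16.0247 %

16.0247 %


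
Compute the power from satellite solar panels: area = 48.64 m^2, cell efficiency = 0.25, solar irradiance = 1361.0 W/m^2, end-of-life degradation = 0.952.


P = area * eta * S * degradation
P = 48.64 * 0.25 * 1361.0 * 0.952
P = 15755.3715 W

15755.3715 W


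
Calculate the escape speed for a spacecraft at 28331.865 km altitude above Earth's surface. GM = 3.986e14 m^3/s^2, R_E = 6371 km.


r = 6371.0 + 28331.865 = 34702.8650 km = 3.4702865e+07 m
v_esc = sqrt(2*mu/r) = sqrt(2*3.986e14 / 3.4702865e+07)
v_esc = 4792.9288 m/s = 4.7929 km/s

4.7929 km/s


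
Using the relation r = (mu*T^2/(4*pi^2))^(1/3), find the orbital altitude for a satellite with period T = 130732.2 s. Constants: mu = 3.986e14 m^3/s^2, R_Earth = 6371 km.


T = 130732.2 s
r = (mu*T^2/(4*pi^2))^(1/3) = (3.986e14 * 130732.2^2 / (4*pi^2))^(1/3)
r = 5.5673377e+07 m = 55673.3771 km
alt = r - R_E = 55673.3771 - 6371 = 49302.3771 km

49302.3771 km


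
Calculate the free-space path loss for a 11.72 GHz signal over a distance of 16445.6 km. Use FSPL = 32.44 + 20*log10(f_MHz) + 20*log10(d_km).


f = 11.72 GHz = 11720.0000 MHz
d = 16445.6 km
FSPL = 32.44 + 20*log10(11720.0000) + 20*log10(16445.6)
FSPL = 32.44 + 81.3786 + 84.3210
FSPL = 198.1395 dB

198.1395 dB


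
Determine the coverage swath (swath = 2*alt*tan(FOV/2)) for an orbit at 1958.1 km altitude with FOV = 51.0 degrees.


FOV = 51.0 deg = 0.8901179 rad
swath = 2 * alt * tan(FOV/2) = 2 * 1958.1 * tan(0.445059)
swath = 2 * 1958.1 * 0.4769755
swath = 1867.9316 km

1867.9316 km


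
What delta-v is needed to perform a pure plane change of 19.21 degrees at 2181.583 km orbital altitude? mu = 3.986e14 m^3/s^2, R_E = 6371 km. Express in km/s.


r = 8552.5830 km = 8.552583e+06 m
V = sqrt(mu/r) = 6826.8443 m/s
di = 19.21 deg = 0.3352777 rad
dV = 2*V*sin(di/2) = 2*6826.8443*sin(0.1676389)
dV = 2278.1834 m/s = 2.2782 km/s

2.2782 km/s


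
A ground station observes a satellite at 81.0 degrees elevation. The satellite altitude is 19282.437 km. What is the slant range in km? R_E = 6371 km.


h = 19282.437 km, el = 81.0 deg
d = -R_E*sin(el) + sqrt((R_E*sin(el))^2 + 2*R_E*h + h^2)
d = -6371.0000*sin(1.4137) + sqrt((6371.0000*0.9876883)^2 + 2*6371.0000*19282.437 + 19282.437^2)
d = 19341.5073 km

19341.5073 km


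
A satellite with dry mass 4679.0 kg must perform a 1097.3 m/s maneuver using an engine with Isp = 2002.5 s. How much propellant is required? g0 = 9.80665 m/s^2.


ve = Isp * g0 = 2002.5 * 9.80665 = 19637.816625 m/s
mass ratio = exp(dv/ve) = exp(1097.3/19637.816625) = 1.05746748
m_prop = m_dry * (mr - 1) = 4679.0 * (1.05746748 - 1)
m_prop = 268.8904 kg

268.8904 kg


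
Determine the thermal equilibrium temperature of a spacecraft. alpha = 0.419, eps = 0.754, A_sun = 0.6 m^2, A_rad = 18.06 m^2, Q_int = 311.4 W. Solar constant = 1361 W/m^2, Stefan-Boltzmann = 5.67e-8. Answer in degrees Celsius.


Numerator = alpha*S*A_sun + Q_int = 0.419*1361*0.6 + 311.4 = 653.5554 W
Denominator = eps*sigma*A_rad = 0.754*5.67e-8*18.06 = 7.7209751e-07 W/K^4
T^4 = 8.4646744e+08 K^4
T = 170.5700 K = -102.5800 C

-102.5800 degrees Celsius


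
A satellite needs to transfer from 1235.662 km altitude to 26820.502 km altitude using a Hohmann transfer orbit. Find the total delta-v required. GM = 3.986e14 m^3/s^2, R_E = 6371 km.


r1 = 7606.6620 km = 7.606662e+06 m
r2 = 33191.5020 km = 3.3191502e+07 m
dv1 = sqrt(mu/r1)*(sqrt(2*r2/(r1+r2)) - 1) = 1994.9009 m/s
dv2 = sqrt(mu/r2)*(1 - sqrt(2*r1/(r1+r2))) = 1349.2621 m/s
total dv = |dv1| + |dv2| = 1994.9009 + 1349.2621 = 3344.1630 m/s = 3.3442 km/s

3.3442 km/s


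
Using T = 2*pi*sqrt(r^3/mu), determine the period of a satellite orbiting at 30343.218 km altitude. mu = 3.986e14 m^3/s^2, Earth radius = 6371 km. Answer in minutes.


r = 36714.2180 km = 3.6714218e+07 m
T = 2*pi*sqrt(r^3/mu) = 2*pi*sqrt(4.9488336e+22 / 3.986e14)
T = 70010.4138 s = 1166.8402 min

1166.8402 minutes


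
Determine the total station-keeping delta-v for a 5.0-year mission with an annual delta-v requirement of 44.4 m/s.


dV = rate * years = 44.4 * 5.0
dV = 222.0000 m/s

222.0000 m/s


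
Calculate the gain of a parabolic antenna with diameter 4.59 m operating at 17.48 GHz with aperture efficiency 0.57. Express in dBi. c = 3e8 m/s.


lambda = c/f = 3e8 / 1.748e+10 = 0.01716247 m
G = eta*(pi*D/lambda)^2 = 0.57*(pi*4.59/0.01716247)^2
G = 402383.6440 (linear)
G = 10*log10(402383.6440) = 56.0464 dBi

56.0464 dBi


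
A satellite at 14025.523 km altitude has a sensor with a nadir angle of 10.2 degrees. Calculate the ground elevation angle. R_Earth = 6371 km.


r = R_E + alt = 20396.5230 km
Law of sines in the satellite / Earth-center / ground-point triangle:
  sin(nadir)/R_E = sin(90 + el)/r  =>  cos(el) = (r/R_E)*sin(nadir)
cos(el) = (20396.5230 / 6371.0000) * sin(10.2 deg) = 0.5669303
el = arccos(0.5669303) = 55.4636 deg
(Earth-central angle = 90 - nadir - el = 24.3364 deg)

55.4636 degrees


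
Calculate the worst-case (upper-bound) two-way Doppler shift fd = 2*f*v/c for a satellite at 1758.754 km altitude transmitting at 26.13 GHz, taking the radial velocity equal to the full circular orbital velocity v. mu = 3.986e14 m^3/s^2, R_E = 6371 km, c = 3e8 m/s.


r = 8.129754e+06 m
v = sqrt(mu/r) = 7002.1264 m/s (worst-case radial velocity)
f = 26.13 GHz = 2.613e+10 Hz
fd = 2*f*v/c = 2*2.613e+10*7002.1264/3.0e+08
fd = 1.2197704e+06 Hz

1.2198e+06 Hz


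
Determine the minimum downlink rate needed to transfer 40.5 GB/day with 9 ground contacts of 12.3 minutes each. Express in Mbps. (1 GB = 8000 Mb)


total contact time = 9 * 12.3 * 60 = 6642.0000 s
data = 40.5 GB = 324000.0000 Mb
rate = 324000.0000 / 6642.0000 = 48.7805 Mbps

48.7805 Mbps


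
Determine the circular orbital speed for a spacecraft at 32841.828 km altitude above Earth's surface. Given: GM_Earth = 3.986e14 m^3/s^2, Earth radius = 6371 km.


r = R_E + alt = 6371.0 + 32841.828 = 39212.8280 km = 3.9212828e+07 m
v = sqrt(mu/r) = sqrt(3.986e14 / 3.9212828e+07) = 3188.2661 m/s = 3.1883 km/s

3.1883 km/s


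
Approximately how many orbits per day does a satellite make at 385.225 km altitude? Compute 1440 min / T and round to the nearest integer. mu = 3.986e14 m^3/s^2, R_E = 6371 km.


r = 6.756225e+06 m
T = 2*pi*sqrt(r^3/mu) = 5526.7189 s = 92.1120 min
revs/day = 1440 / 92.1120 = 15.6331
Rounded: 16 revolutions per day

16 revolutions per day


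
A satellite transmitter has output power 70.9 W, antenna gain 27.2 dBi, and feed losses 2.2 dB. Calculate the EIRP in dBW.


Pt = 70.9 W = 18.5065 dBW
EIRP = Pt_dBW + Gt - losses = 18.5065 + 27.2 - 2.2 = 43.5065 dBW

43.5065 dBW


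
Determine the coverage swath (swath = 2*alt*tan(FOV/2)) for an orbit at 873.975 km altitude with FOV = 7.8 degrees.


FOV = 7.8 deg = 0.1361357 rad
swath = 2 * alt * tan(FOV/2) = 2 * 873.975 * tan(0.06806784)
swath = 2 * 873.975 * 0.06817316
swath = 119.1633 km

119.1633 km


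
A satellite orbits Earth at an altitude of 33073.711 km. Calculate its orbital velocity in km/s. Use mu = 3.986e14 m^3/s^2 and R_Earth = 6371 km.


r = R_E + alt = 6371.0 + 33073.711 = 39444.7110 km = 3.9444711e+07 m
v = sqrt(mu/r) = sqrt(3.986e14 / 3.9444711e+07) = 3178.8809 m/s = 3.1789 km/s

3.1789 km/s


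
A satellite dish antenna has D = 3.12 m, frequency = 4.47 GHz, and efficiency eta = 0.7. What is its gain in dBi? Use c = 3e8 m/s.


lambda = c/f = 3e8 / 4.47e+09 = 0.06711409 m
G = eta*(pi*D/lambda)^2 = 0.7*(pi*3.12/0.06711409)^2
G = 14930.6773 (linear)
G = 10*log10(14930.6773) = 41.7408 dBi

41.7408 dBi


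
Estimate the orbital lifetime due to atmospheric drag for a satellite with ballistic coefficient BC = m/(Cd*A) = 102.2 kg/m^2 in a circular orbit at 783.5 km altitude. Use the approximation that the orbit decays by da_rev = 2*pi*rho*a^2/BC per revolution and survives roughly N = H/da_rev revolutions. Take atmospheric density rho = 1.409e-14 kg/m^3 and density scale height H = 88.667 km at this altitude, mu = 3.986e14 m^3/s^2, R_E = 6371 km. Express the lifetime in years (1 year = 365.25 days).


a = R_E + alt = 7154.5000 km = 7.1545e+06 m
da_rev = 2*pi*rho*a^2/BC = 2*pi*1.409e-14*(7.1545e+06)^2/102.2 = 0.0443402913 m per revolution
N = H/da_rev = 88667.0000 m / 0.0443402913 m = 1.9996937e+06 revolutions
P = 2*pi*sqrt(a^3/mu) = 6022.5464 s
lifetime = N*P = 1.9996937e+06 * 6022.5464 = 1.2043248e+10 s = 139389.4433 days
years = 139389.4433 / 365.25 = 381.6275 years

381.6275 years


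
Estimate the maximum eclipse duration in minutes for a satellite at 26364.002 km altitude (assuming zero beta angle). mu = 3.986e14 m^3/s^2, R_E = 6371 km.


r = 32735.0020 km
T = 982.3778 min
Eclipse fraction = arcsin(R_E/r)/pi = arcsin(6371.0000/32735.0020)/pi
= arcsin(0.1946235)/pi = 0.0623485
Eclipse duration = 0.0623485 * 982.3778 = 61.2498 min

61.2498 minutes


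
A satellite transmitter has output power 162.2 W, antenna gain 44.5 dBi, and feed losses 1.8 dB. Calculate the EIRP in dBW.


Pt = 162.2 W = 22.1005 dBW
EIRP = Pt_dBW + Gt - losses = 22.1005 + 44.5 - 1.8 = 64.8005 dBW

64.8005 dBW


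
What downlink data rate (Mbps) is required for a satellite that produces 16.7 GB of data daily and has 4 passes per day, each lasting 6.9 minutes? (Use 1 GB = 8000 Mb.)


total contact time = 4 * 6.9 * 60 = 1656.0000 s
data = 16.7 GB = 133600.0000 Mb
rate = 133600.0000 / 1656.0000 = 80.6763 Mbps

80.6763 Mbps


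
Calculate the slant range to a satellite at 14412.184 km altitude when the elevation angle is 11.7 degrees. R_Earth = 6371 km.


h = 14412.184 km, el = 11.7 deg
d = -R_E*sin(el) + sqrt((R_E*sin(el))^2 + 2*R_E*h + h^2)
d = -6371.0000*sin(0.2042035) + sqrt((6371.0000*0.2027873)^2 + 2*6371.0000*14412.184 + 14412.184^2)
d = 18532.7805 km

18532.7805 km


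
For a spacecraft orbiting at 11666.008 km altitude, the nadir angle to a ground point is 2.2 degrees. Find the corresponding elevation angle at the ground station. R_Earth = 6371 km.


r = R_E + alt = 18037.0080 km
Law of sines in the satellite / Earth-center / ground-point triangle:
  sin(nadir)/R_E = sin(90 + el)/r  =>  cos(el) = (r/R_E)*sin(nadir)
cos(el) = (18037.0080 / 6371.0000) * sin(2.2 deg) = 0.1086801
el = arccos(0.1086801) = 83.7608 deg
(Earth-central angle = 90 - nadir - el = 4.0392 deg)

83.7608 degrees


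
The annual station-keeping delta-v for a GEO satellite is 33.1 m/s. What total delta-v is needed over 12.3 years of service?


dV = rate * years = 33.1 * 12.3
dV = 407.1300 m/s

407.1300 m/s


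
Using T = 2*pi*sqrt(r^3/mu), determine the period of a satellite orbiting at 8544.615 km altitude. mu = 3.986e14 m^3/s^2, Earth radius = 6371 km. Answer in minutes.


r = 14915.6150 km = 1.4915615e+07 m
T = 2*pi*sqrt(r^3/mu) = 2*pi*sqrt(3.31836e+21 / 3.986e14)
T = 18128.9632 s = 302.1494 min

302.1494 minutes


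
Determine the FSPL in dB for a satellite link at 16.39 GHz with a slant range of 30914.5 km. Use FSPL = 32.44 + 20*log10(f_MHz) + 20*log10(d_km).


f = 16.39 GHz = 16390.0000 MHz
d = 30914.5 km
FSPL = 32.44 + 20*log10(16390.0000) + 20*log10(30914.5)
FSPL = 32.44 + 84.2916 + 89.8032
FSPL = 206.5348 dB

206.5348 dB
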